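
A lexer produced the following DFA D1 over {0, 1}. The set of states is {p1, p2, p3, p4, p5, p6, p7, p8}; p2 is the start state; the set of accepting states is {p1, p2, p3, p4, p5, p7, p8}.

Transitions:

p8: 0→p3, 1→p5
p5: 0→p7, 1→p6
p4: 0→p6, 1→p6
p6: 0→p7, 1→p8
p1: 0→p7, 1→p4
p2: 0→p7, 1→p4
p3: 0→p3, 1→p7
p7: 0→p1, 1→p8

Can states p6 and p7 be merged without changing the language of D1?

All states are reachable from the start state.
Initial partition by acceptance: {p1,p2,p3,p4,p5,p7,p8} | {p6}.
On input 0, block {p1,p2,p3,p4,p5,p7,p8} splits into {p1,p2,p3,p5,p7,p8} and {p4}.
Split {p1,p2,p3,p5,p7,p8} by δ(·,1) → {p3,p7,p8} and {p1,p2} and {p5}.
Refine {p3,p7,p8} on symbol 0: members go to different blocks, giving {p3,p8} and {p7}.
Refine {p3,p8} on symbol 1: members go to different blocks, giving {p3} and {p8}.
Stable partition: {p3} | {p6} | {p4} | {p1,p2} | {p5} | {p7} | {p8} — 7 equivalence classes.
p6 and p7 end up in different blocks, so they are distinguishable. For instance, the string 'ε' is accepted from only p7.

No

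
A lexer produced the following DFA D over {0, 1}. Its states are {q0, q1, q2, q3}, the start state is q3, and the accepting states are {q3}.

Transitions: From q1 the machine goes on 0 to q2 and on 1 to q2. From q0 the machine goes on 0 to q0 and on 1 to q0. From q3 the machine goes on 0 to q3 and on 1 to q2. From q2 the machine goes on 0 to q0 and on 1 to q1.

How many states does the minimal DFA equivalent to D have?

2

Start with accepting vs non-accepting: {q3} | {q0,q1,q2}.
The partition is now stable with 2 blocks: {q3} | {q0,q1,q2}.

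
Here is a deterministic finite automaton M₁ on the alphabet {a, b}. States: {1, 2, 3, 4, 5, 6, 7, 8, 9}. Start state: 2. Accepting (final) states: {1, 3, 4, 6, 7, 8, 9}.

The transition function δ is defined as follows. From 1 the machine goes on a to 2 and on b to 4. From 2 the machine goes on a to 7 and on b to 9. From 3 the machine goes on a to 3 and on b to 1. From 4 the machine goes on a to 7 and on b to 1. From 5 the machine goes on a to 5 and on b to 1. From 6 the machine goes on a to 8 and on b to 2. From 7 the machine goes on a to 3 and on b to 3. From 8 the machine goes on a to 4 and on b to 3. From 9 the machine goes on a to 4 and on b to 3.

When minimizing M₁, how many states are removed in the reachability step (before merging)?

Starting at 2 and following transitions, the reachable set is {1, 2, 3, 4, 7, 9}. That leaves 5, 6, 8 unreachable — 3 in total.

3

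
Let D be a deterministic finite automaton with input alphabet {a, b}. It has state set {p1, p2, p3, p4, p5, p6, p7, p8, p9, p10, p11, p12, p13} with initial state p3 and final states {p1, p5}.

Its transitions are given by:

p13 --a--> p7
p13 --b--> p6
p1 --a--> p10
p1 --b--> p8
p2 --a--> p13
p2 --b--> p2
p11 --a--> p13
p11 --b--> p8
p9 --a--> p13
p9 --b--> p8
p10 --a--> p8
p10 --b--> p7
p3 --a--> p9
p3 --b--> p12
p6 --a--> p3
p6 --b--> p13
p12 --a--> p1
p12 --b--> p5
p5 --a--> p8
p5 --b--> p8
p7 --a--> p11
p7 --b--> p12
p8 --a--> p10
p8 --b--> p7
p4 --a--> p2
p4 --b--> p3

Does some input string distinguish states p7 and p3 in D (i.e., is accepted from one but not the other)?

States {p2,p4} cannot be reached from the start state, so discard them.
P0 = {p1,p5} | {p3,p6,p7,p8,p9,p10,p11,p12,p13}.
Split {p3,p6,p7,p8,p9,p10,p11,p12,p13} by δ(·,a) → {p3,p6,p7,p8,p9,p10,p11,p13} and {p12}.
On input b, block {p3,p6,p7,p8,p9,p10,p11,p13} splits into {p6,p8,p9,p10,p11,p13} and {p3,p7}.
Refine {p6,p8,p9,p10,p11,p13} on symbol a: members go to different blocks, giving {p8,p9,p10,p11} and {p6,p13}.
On input a, block {p8,p9,p10,p11} splits into {p8,p10} and {p9,p11}.
The partition is now stable with 6 blocks: {p1,p5} | {p8,p10} | {p12} | {p3,p7} | {p6,p13} | {p9,p11}.
p7 and p3 lie in the same block of the stable partition, so they are equivalent — no string distinguishes them.

No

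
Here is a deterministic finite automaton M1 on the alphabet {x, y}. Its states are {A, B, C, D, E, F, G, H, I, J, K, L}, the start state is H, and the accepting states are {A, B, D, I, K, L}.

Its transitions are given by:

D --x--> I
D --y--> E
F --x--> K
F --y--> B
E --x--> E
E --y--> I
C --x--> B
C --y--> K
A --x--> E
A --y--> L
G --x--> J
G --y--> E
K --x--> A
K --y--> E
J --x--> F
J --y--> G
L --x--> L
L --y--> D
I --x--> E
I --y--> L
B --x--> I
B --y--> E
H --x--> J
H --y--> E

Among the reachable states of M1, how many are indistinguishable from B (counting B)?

Reachable states from the start: {A,B,D,E,F,G,H,I,J,K,L}. Unreachable: {C} — drop them.
Initial partition by acceptance: {A,B,D,I,K,L} | {E,F,G,H,J}.
On input x, block {A,B,D,I,K,L} splits into {B,D,K,L} and {A,I}.
Split {B,D,K,L} by δ(·,x) → {B,D,K} and {L}.
Refine {E,F,G,H,J} on symbol x: members go to different blocks, giving {E,G,H,J} and {F}.
Split {E,G,H,J} by δ(·,x) → {E,G,H} and {J}.
Split {E,G,H} by δ(·,x) → {G,H} and {E}.
Stable partition: {B,D,K} | {G,H} | {A,I} | {L} | {F} | {J} | {E} — 7 equivalence classes.
The equivalence class containing B is {B,D,K}, of size 3.

3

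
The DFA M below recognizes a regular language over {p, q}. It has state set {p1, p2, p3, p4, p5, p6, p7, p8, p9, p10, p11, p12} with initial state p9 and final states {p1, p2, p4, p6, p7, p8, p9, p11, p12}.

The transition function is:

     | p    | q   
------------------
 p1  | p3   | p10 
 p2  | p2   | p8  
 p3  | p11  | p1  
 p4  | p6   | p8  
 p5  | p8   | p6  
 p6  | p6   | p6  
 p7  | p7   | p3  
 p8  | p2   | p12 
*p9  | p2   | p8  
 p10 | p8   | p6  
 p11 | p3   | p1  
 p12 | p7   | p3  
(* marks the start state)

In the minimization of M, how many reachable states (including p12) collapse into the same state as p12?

First remove the unreachable states {p4,p5}; 10 states remain.
Initial partition by acceptance: {p1,p2,p6,p7,p8,p9,p11,p12} | {p3,p10}.
Split {p1,p2,p6,p7,p8,p9,p11,p12} by δ(·,p) → {p2,p6,p7,p8,p9,p12} and {p1,p11}.
Refine {p2,p6,p7,p8,p9,p12} on symbol q: members go to different blocks, giving {p2,p6,p8,p9} and {p7,p12}.
Refine {p2,p6,p8,p9} on symbol q: members go to different blocks, giving {p2,p6,p9} and {p8}.
Split {p2,p6,p9} by δ(·,q) → {p2,p9} and {p6}.
Split {p3,p10} by δ(·,p) → {p3} and {p10}.
Split {p1,p11} by δ(·,q) → {p1} and {p11}.
Stable partition: {p2,p9} | {p3} | {p1} | {p7,p12} | {p8} | {p6} | {p10} | {p11} — 8 equivalence classes.
State p12 belongs to the block {p7,p12}, which has 2 states.

2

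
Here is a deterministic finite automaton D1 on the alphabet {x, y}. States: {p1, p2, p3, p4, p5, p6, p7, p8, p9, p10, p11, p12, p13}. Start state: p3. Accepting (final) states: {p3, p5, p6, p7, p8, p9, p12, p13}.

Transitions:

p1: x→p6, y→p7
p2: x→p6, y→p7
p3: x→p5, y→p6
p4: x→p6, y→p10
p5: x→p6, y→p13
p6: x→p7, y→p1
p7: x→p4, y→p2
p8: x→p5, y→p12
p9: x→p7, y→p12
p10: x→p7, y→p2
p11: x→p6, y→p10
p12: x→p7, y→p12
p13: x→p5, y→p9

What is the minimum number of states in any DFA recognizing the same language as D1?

9

Reachable states from the start: {p1,p2,p3,p4,p5,p6,p7,p9,p10,p12,p13}. Unreachable: {p8,p11} — drop them.
P0 = {p3,p5,p6,p7,p9,p12,p13} | {p1,p2,p4,p10}.
Split {p3,p5,p6,p7,p9,p12,p13} by δ(·,x) → {p3,p5,p6,p9,p12,p13} and {p7}.
Split {p3,p5,p6,p9,p12,p13} by δ(·,x) → {p3,p5,p13} and {p6,p9,p12}.
Refine {p3,p5,p13} on symbol x: members go to different blocks, giving {p3,p13} and {p5}.
Refine {p1,p2,p4,p10} on symbol x: members go to different blocks, giving {p1,p2,p4} and {p10}.
Refine {p1,p2,p4} on symbol y: members go to different blocks, giving {p1,p2} and {p4}.
Refine {p6,p9,p12} on symbol y: members go to different blocks, giving {p9,p12} and {p6}.
Split {p3,p13} by δ(·,y) → {p3} and {p13}.
Stable partition: {p3} | {p1,p2} | {p7} | {p9,p12} | {p5} | {p10} | {p4} | {p6} | {p13} — 9 equivalence classes.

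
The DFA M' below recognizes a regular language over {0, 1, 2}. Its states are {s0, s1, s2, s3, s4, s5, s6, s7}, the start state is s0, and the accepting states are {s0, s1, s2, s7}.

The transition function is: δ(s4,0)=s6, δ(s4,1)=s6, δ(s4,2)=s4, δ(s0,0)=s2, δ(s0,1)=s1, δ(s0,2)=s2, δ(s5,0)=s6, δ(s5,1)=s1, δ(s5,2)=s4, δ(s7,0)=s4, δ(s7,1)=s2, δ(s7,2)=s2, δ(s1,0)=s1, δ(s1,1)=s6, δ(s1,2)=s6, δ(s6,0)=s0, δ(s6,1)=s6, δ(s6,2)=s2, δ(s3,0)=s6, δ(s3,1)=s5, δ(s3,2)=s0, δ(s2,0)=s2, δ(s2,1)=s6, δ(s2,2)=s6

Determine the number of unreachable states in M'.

No path from s0 leads to s3, s4, s5, s7; the other 4 states are all reachable.

4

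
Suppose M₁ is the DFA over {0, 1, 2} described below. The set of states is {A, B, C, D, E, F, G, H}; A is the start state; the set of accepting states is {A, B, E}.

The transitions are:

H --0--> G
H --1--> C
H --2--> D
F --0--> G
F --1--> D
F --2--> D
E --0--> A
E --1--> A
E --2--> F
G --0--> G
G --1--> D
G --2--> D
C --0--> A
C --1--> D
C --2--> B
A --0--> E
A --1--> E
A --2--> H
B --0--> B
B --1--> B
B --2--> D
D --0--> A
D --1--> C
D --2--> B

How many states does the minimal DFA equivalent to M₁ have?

Every state is reachable, so we keep all 8.
Start with accepting vs non-accepting: {A,B,E} | {C,D,F,G,H}.
Refine {C,D,F,G,H} on symbol 0: members go to different blocks, giving {F,G,H} and {C,D}.
Refine {A,B,E} on symbol 2: members go to different blocks, giving {A,E} and {B}.
Stable partition: {A,E} | {F,G,H} | {C,D} | {B} — 4 equivalence classes.

4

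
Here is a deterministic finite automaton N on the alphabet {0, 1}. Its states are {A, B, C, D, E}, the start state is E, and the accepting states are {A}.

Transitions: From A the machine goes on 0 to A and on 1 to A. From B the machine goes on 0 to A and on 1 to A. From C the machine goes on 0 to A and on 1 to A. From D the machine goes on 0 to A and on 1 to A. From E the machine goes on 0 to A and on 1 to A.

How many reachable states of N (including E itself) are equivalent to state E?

Reachable states from the start: {A,E}. Unreachable: {B,C,D} — drop them.
Start with accepting vs non-accepting: {A} | {E}.
Stable partition: {A} | {E} — 2 equivalence classes.
State E belongs to the block {E}, which has 1 states.

1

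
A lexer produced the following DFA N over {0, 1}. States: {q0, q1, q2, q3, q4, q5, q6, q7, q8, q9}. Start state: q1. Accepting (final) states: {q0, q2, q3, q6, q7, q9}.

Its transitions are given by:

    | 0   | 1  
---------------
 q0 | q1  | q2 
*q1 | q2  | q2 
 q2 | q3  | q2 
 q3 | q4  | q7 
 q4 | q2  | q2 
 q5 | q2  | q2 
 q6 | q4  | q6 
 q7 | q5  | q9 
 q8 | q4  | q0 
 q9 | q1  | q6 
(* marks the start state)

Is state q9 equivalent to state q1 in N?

States {q0,q8} cannot be reached from the start state, so discard them.
Initial partition by acceptance: {q2,q3,q6,q7,q9} | {q1,q4,q5}.
Split {q2,q3,q6,q7,q9} by δ(·,0) → {q3,q6,q7,q9} and {q2}.
The partition is now stable with 3 blocks: {q3,q6,q7,q9} | {q1,q4,q5} | {q2}.
q9 and q1 end up in different blocks, so they are distinguishable. For instance, the string 'ε' is accepted from only q9.

No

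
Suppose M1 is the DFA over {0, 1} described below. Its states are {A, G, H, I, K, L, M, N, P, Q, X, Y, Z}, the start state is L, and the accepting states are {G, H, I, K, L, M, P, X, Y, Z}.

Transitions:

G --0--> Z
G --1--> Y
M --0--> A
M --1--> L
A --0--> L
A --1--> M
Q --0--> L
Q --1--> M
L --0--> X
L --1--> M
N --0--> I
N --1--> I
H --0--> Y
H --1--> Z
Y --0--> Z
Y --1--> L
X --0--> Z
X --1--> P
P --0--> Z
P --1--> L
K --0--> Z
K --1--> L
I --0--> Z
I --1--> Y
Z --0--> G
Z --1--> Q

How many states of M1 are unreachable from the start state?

4

BFS from L reaches {A, G, L, M, P, Q, X, Y, Z}; the 4 state(s) H, I, K, N are never visited.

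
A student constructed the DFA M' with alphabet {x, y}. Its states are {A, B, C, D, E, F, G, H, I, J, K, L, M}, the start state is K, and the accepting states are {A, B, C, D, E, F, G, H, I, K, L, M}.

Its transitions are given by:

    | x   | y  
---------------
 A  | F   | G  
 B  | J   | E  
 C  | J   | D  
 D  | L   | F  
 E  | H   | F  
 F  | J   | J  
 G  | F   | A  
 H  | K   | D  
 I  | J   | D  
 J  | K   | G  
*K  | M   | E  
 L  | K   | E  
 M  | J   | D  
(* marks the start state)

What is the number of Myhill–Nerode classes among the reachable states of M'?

7

States {B,C,I} cannot be reached from the start state, so discard them.
Start with accepting vs non-accepting: {A,D,E,F,G,H,K,L,M} | {J}.
Split {A,D,E,F,G,H,K,L,M} by δ(·,x) → {A,D,E,G,H,K,L} and {F,M}.
Refine {A,D,E,G,H,K,L} on symbol x: members go to different blocks, giving {D,E,H,L} and {A,G,K}.
Split {D,E,H,L} by δ(·,x) → {D,E} and {H,L}.
Split {F,M} by δ(·,y) → {F} and {M}.
On input x, block {A,G,K} splits into {A,G} and {K}.
No further refinement is possible. Final partition (7 blocks): {D,E} | {J} | {F} | {A,G} | {H,L} | {M} | {K}.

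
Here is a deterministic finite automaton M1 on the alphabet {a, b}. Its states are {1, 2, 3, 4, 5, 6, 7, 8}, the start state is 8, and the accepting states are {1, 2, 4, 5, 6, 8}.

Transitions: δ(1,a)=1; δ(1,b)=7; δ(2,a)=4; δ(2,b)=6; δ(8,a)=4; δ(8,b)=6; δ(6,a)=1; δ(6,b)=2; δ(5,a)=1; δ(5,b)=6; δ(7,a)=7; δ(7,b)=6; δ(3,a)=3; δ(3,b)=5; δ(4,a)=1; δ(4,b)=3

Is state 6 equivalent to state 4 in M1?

Every state is reachable, so we keep all 8.
Initial partition by acceptance: {1,2,4,5,6,8} | {3,7}.
Split {1,2,4,5,6,8} by δ(·,b) → {2,5,6,8} and {1,4}.
The partition is now stable with 3 blocks: {2,5,6,8} | {3,7} | {1,4}.
6 and 4 end up in different blocks, so they are distinguishable. For instance, the string 'b' is accepted from only 6.

No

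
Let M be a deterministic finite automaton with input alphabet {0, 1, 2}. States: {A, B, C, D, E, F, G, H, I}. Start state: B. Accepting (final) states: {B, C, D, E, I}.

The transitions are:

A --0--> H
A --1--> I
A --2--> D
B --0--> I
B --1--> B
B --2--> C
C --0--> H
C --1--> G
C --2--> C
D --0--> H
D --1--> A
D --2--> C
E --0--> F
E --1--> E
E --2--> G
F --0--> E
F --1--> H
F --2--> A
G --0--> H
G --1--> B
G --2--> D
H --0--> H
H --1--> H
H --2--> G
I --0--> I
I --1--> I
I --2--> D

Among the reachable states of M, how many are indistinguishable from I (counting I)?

First remove the unreachable states {E,F}; 7 states remain.
Initial partition by acceptance: {B,C,D,I} | {A,G,H}.
Refine {B,C,D,I} on symbol 0: members go to different blocks, giving {B,I} and {C,D}.
On input 1, block {A,G,H} splits into {A,G} and {H}.
Stable partition: {B,I} | {A,G} | {C,D} | {H} — 4 equivalence classes.
State I belongs to the block {B,I}, which has 2 states.

2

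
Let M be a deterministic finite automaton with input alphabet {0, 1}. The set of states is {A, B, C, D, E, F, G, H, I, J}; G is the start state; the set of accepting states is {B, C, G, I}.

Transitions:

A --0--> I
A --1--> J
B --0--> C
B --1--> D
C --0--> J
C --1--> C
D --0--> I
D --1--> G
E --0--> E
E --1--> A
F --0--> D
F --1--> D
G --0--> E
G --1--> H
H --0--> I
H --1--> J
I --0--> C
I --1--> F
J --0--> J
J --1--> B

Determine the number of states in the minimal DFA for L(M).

9

Every state is reachable, so we keep all 10.
P0 = {B,C,G,I} | {A,D,E,F,H,J}.
Refine {B,C,G,I} on symbol 0: members go to different blocks, giving {B,I} and {C,G}.
Split {A,D,E,F,H,J} by δ(·,0) → {A,D,H} and {E,F,J}.
Split {B,I} by δ(·,1) → {B} and {I}.
On input 1, block {A,D,H} splits into {A,H} and {D}.
Split {C,G} by δ(·,1) → {C} and {G}.
Refine {E,F,J} on symbol 0: members go to different blocks, giving {E,J} and {F}.
Split {E,J} by δ(·,1) → {E} and {J}.
No further refinement is possible. Final partition (9 blocks): {B} | {A,H} | {C} | {E} | {I} | {D} | {G} | {F} | {J}.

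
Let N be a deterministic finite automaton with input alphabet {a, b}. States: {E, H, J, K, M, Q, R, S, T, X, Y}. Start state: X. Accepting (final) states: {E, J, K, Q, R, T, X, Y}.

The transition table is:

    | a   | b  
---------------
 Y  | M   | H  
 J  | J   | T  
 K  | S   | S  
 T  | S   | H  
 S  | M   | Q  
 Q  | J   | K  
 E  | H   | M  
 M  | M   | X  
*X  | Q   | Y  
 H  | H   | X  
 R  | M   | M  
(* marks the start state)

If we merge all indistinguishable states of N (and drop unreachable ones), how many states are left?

Reachable states from the start: {H,J,K,M,Q,S,T,X,Y}. Unreachable: {E,R} — drop them.
P0 = {J,K,Q,T,X,Y} | {H,M,S}.
On input a, block {J,K,Q,T,X,Y} splits into {K,T,Y} and {J,Q,X}.
No further refinement is possible. Final partition (3 blocks): {K,T,Y} | {H,M,S} | {J,Q,X}.

3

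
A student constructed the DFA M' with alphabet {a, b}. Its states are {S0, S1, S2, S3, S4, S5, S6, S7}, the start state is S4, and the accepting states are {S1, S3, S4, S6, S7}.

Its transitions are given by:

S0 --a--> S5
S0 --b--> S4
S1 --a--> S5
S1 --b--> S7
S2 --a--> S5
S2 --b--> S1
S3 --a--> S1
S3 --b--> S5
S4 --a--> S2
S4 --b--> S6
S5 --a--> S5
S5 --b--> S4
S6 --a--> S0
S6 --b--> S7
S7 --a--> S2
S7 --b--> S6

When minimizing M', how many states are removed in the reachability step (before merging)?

BFS from S4 reaches {S0, S1, S2, S4, S5, S6, S7}; the 1 state(s) S3 are never visited.

1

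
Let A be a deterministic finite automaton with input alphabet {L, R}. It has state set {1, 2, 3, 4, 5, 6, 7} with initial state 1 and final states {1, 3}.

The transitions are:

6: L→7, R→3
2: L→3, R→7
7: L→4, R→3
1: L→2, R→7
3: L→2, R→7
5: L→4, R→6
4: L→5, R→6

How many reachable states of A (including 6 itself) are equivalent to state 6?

Every state is reachable, so we keep all 7.
P0 = {1,3} | {2,4,5,6,7}.
On input L, block {2,4,5,6,7} splits into {4,5,6,7} and {2}.
Split {4,5,6,7} by δ(·,R) → {4,5} and {6,7}.
On input L, block {6,7} splits into {6} and {7}.
No further refinement is possible. Final partition (5 blocks): {1,3} | {4,5} | {2} | {6} | {7}.
The equivalence class containing 6 is {6}, of size 1.

1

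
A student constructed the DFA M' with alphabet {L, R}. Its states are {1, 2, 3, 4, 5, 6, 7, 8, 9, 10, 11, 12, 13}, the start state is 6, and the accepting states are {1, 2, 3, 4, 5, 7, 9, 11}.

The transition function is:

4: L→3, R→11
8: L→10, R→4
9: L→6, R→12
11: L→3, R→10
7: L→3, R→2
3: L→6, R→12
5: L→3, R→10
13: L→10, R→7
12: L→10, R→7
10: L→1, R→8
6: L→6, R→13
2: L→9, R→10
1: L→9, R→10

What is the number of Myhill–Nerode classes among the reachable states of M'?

6

First remove the unreachable states {5}; 12 states remain.
Initial partition by acceptance: {1,2,3,4,7,9,11} | {6,8,10,12,13}.
Split {1,2,3,4,7,9,11} by δ(·,L) → {1,2,4,7,11} and {3,9}.
On input R, block {1,2,4,7,11} splits into {1,2,11} and {4,7}.
Refine {6,8,10,12,13} on symbol L: members go to different blocks, giving {6,8,12,13} and {10}.
On input L, block {6,8,12,13} splits into {8,12,13} and {6}.
Stable partition: {1,2,11} | {8,12,13} | {3,9} | {4,7} | {10} | {6} — 6 equivalence classes.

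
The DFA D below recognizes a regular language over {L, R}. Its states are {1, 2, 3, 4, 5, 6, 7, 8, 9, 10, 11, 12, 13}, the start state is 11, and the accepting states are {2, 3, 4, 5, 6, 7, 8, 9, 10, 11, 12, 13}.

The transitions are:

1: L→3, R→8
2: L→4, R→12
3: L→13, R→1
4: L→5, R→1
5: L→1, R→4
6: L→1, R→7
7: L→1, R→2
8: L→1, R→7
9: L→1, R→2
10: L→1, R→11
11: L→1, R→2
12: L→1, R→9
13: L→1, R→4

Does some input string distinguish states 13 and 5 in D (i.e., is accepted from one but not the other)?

First remove the unreachable states {6,10}; 11 states remain.
Start with accepting vs non-accepting: {2,3,4,5,7,8,9,11,12,13} | {1}.
Split {2,3,4,5,7,8,9,11,12,13} by δ(·,L) → {5,7,8,9,11,12,13} and {2,3,4}.
Split {5,7,8,9,11,12,13} by δ(·,R) → {5,7,9,11,13} and {8,12}.
Split {2,3,4} by δ(·,L) → {3,4} and {2}.
Split {5,7,9,11,13} by δ(·,R) → {7,9,11} and {5,13}.
Stable partition: {7,9,11} | {1} | {3,4} | {8,12} | {2} | {5,13} — 6 equivalence classes.
13 and 5 lie in the same block of the stable partition, so they are equivalent — no string distinguishes them.

No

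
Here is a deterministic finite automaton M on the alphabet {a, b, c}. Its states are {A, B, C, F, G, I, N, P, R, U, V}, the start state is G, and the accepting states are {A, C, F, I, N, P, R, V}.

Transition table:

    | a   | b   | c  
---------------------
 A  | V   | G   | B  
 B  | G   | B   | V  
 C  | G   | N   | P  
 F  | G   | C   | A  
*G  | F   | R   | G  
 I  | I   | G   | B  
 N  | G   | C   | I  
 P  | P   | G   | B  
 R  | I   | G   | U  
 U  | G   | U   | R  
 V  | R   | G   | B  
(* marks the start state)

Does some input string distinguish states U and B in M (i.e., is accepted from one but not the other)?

P0 = {A,C,F,I,N,P,R,V} | {B,G,U}.
On input a, block {A,C,F,I,N,P,R,V} splits into {A,I,P,R,V} and {C,F,N}.
On input a, block {B,G,U} splits into {B,U} and {G}.
Stable partition: {A,I,P,R,V} | {B,U} | {C,F,N} | {G} — 4 equivalence classes.
U and B lie in the same block of the stable partition, so they are equivalent — no string distinguishes them.

No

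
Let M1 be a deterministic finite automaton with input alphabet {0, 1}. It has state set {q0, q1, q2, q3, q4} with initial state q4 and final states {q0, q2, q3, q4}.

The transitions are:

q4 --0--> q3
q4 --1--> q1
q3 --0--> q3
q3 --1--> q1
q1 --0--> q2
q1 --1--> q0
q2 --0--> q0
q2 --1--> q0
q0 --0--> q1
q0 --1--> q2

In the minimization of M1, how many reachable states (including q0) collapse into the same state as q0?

1

Every state is reachable, so we keep all 5.
P0 = {q0,q2,q3,q4} | {q1}.
Refine {q0,q2,q3,q4} on symbol 0: members go to different blocks, giving {q2,q3,q4} and {q0}.
Refine {q2,q3,q4} on symbol 0: members go to different blocks, giving {q3,q4} and {q2}.
Stable partition: {q3,q4} | {q1} | {q0} | {q2} — 4 equivalence classes.
The equivalence class containing q0 is {q0}, of size 1.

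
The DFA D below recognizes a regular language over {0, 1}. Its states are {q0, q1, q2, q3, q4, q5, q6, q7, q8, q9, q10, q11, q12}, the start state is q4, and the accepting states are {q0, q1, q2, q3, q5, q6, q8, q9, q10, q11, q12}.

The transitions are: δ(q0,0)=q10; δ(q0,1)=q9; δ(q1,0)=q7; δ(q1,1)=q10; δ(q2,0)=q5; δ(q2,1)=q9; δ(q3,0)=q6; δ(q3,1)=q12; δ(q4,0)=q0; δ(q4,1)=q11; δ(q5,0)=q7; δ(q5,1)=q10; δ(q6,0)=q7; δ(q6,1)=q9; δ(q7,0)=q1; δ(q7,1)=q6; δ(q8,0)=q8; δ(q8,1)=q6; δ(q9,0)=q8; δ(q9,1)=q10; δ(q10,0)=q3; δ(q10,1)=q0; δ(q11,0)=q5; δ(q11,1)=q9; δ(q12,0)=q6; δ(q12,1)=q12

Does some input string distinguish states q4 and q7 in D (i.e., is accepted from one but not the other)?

First remove the unreachable states {q2}; 12 states remain.
Initial partition by acceptance: {q0,q1,q3,q5,q6,q8,q9,q10,q11,q12} | {q4,q7}.
On input 0, block {q0,q1,q3,q5,q6,q8,q9,q10,q11,q12} splits into {q0,q3,q8,q9,q10,q11,q12} and {q1,q5,q6}.
On input 0, block {q0,q3,q8,q9,q10,q11,q12} splits into {q0,q8,q9,q10} and {q3,q11,q12}.
Split {q0,q8,q9,q10} by δ(·,0) → {q0,q8,q9} and {q10}.
Split {q0,q8,q9} by δ(·,0) → {q8,q9} and {q0}.
Refine {q8,q9} on symbol 1: members go to different blocks, giving {q8} and {q9}.
Refine {q4,q7} on symbol 0: members go to different blocks, giving {q4} and {q7}.
Refine {q1,q5,q6} on symbol 1: members go to different blocks, giving {q1,q5} and {q6}.
On input 0, block {q3,q11,q12} splits into {q3,q12} and {q11}.
No further refinement is possible. Final partition (10 blocks): {q8} | {q4} | {q1,q5} | {q3,q12} | {q10} | {q0} | {q9} | {q7} | {q6} | {q11}.
q4 and q7 end up in different blocks, so they are distinguishable. For instance, the string '00' is accepted from only q4.

Yes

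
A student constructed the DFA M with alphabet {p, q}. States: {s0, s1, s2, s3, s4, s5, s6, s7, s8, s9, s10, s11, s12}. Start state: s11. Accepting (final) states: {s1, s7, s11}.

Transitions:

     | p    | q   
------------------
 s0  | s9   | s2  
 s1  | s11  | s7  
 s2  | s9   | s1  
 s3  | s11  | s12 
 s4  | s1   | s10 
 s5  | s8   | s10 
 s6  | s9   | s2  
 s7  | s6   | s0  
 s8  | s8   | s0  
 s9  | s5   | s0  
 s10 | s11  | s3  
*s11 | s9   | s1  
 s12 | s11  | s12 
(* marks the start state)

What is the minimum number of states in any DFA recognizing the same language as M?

9

States {s4} cannot be reached from the start state, so discard them.
Start with accepting vs non-accepting: {s1,s7,s11} | {s0,s2,s3,s5,s6,s8,s9,s10,s12}.
Split {s1,s7,s11} by δ(·,p) → {s7,s11} and {s1}.
On input q, block {s7,s11} splits into {s7} and {s11}.
Split {s0,s2,s3,s5,s6,s8,s9,s10,s12} by δ(·,p) → {s0,s2,s5,s6,s8,s9} and {s3,s10,s12}.
Split {s0,s2,s5,s6,s8,s9} by δ(·,q) → {s0,s6,s8,s9} and {s2} and {s5}.
Split {s0,s6,s8,s9} by δ(·,p) → {s0,s6,s8} and {s9}.
Split {s0,s6,s8} by δ(·,p) → {s0,s6} and {s8}.
Stable partition: {s7} | {s0,s6} | {s1} | {s11} | {s3,s10,s12} | {s2} | {s5} | {s9} | {s8} — 9 equivalence classes.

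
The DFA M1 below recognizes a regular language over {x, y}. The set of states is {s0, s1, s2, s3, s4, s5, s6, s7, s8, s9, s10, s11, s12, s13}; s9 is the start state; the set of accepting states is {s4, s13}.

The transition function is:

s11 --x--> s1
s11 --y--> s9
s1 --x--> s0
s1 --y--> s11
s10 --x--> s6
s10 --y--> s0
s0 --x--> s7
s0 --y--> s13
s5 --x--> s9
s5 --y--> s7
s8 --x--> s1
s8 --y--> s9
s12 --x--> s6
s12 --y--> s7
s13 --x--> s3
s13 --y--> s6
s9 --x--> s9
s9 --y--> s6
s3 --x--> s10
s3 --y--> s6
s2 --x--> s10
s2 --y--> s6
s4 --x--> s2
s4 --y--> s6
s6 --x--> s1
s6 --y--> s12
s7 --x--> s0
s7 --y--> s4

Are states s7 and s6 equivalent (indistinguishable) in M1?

No

Reachable states from the start: {s0,s1,s2,s3,s4,s6,s7,s9,s10,s11,s12,s13}. Unreachable: {s5,s8} — drop them.
P0 = {s4,s13} | {s0,s1,s2,s3,s6,s7,s9,s10,s11,s12}.
On input y, block {s0,s1,s2,s3,s6,s7,s9,s10,s11,s12} splits into {s1,s2,s3,s6,s9,s10,s11,s12} and {s0,s7}.
Refine {s1,s2,s3,s6,s9,s10,s11,s12} on symbol x: members go to different blocks, giving {s2,s3,s6,s9,s10,s11,s12} and {s1}.
On input x, block {s2,s3,s6,s9,s10,s11,s12} splits into {s2,s3,s9,s10,s12} and {s6,s11}.
Refine {s2,s3,s9,s10,s12} on symbol x: members go to different blocks, giving {s2,s3,s9} and {s10,s12}.
On input x, block {s2,s3,s9} splits into {s2,s3} and {s9}.
On input y, block {s6,s11} splits into {s6} and {s11}.
Stable partition: {s4,s13} | {s2,s3} | {s0,s7} | {s1} | {s6} | {s10,s12} | {s9} | {s11} — 8 equivalence classes.
s7 and s6 end up in different blocks, so they are distinguishable. For instance, the string 'y' is accepted from only s7.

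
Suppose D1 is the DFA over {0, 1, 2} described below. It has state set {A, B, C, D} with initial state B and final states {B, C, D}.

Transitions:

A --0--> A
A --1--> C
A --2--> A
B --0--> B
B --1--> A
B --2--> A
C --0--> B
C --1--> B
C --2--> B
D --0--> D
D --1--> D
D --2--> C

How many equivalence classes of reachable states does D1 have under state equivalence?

Reachable states from the start: {A,B,C}. Unreachable: {D} — drop them.
Initial partition by acceptance: {B,C} | {A}.
Split {B,C} by δ(·,1) → {B} and {C}.
Stable partition: {B} | {A} | {C} — 3 equivalence classes.

3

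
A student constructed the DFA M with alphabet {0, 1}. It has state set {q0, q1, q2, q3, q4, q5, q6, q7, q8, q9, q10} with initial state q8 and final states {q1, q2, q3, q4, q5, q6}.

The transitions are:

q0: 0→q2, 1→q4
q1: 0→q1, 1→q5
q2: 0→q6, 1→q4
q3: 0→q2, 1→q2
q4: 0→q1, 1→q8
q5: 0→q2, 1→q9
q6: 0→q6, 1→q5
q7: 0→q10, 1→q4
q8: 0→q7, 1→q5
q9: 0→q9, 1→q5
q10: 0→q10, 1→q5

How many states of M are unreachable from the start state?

No path from q8 leads to q0, q3; the other 9 states are all reachable.

2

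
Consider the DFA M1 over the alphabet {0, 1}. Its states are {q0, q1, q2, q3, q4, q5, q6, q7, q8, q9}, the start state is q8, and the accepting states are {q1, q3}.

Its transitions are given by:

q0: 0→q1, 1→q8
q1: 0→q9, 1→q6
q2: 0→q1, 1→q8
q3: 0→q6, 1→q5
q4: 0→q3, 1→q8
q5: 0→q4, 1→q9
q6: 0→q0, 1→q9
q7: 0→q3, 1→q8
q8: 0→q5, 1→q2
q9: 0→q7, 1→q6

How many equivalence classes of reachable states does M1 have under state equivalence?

4

All states are reachable from the start state.
P0 = {q1,q3} | {q0,q2,q4,q5,q6,q7,q8,q9}.
Refine {q0,q2,q4,q5,q6,q7,q8,q9} on symbol 0: members go to different blocks, giving {q0,q2,q4,q7} and {q5,q6,q8,q9}.
Refine {q5,q6,q8,q9} on symbol 0: members go to different blocks, giving {q5,q6,q9} and {q8}.
No further refinement is possible. Final partition (4 blocks): {q1,q3} | {q0,q2,q4,q7} | {q5,q6,q9} | {q8}.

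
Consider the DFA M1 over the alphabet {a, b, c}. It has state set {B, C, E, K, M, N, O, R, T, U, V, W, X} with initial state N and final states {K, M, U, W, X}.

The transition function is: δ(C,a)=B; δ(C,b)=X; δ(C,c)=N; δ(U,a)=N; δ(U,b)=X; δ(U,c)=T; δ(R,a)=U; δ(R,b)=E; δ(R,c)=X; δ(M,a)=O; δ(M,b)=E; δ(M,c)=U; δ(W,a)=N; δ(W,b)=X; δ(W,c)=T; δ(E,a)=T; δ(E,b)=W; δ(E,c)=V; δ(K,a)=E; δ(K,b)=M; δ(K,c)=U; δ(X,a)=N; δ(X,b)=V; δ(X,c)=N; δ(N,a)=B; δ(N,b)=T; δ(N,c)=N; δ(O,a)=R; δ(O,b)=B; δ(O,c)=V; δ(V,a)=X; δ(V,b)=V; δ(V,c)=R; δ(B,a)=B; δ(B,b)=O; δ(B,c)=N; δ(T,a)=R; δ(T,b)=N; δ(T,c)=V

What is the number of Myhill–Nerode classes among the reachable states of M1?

7

First remove the unreachable states {C,K,M}; 10 states remain.
Initial partition by acceptance: {U,W,X} | {B,E,N,O,R,T,V}.
Refine {U,W,X} on symbol b: members go to different blocks, giving {U,W} and {X}.
Split {B,E,N,O,R,T,V} by δ(·,a) → {B,E,N,O,T} and {R} and {V}.
Refine {B,E,N,O,T} on symbol a: members go to different blocks, giving {B,E,N} and {O,T}.
Refine {B,E,N} on symbol a: members go to different blocks, giving {B,N} and {E}.
Stable partition: {U,W} | {B,N} | {X} | {R} | {V} | {O,T} | {E} — 7 equivalence classes.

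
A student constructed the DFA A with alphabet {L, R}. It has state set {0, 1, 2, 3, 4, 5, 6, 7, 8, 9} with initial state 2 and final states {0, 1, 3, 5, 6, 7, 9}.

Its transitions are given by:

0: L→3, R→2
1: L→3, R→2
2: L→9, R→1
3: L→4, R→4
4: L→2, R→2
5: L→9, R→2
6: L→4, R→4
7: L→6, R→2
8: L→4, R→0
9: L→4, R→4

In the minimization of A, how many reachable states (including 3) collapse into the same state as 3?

Reachable states from the start: {1,2,3,4,9}. Unreachable: {0,5,6,7,8} — drop them.
Start with accepting vs non-accepting: {1,3,9} | {2,4}.
Refine {1,3,9} on symbol L: members go to different blocks, giving {3,9} and {1}.
On input L, block {2,4} splits into {2} and {4}.
No further refinement is possible. Final partition (4 blocks): {3,9} | {2} | {1} | {4}.
State 3 belongs to the block {3,9}, which has 2 states.

2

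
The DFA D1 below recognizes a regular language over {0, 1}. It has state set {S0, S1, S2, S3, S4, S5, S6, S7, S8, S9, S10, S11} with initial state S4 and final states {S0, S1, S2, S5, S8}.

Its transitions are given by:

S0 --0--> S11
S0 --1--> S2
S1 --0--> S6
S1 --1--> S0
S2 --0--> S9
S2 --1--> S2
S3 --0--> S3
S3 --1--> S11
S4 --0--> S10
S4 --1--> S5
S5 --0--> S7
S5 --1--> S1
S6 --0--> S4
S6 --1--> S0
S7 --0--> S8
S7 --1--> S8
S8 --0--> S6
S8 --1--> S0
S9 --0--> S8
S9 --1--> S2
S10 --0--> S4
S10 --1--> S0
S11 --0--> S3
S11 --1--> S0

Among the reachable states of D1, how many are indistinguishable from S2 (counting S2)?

Every state is reachable, so we keep all 12.
Initial partition by acceptance: {S0,S1,S2,S5,S8} | {S3,S4,S6,S7,S9,S10,S11}.
Split {S3,S4,S6,S7,S9,S10,S11} by δ(·,0) → {S3,S4,S6,S10,S11} and {S7,S9}.
Refine {S0,S1,S2,S5,S8} on symbol 0: members go to different blocks, giving {S0,S1,S8} and {S2,S5}.
On input 1, block {S0,S1,S8} splits into {S1,S8} and {S0}.
Refine {S3,S4,S6,S10,S11} on symbol 1: members go to different blocks, giving {S6,S10,S11} and {S3} and {S4}.
Split {S6,S10,S11} by δ(·,0) → {S6,S10} and {S11}.
Refine {S7,S9} on symbol 1: members go to different blocks, giving {S7} and {S9}.
Split {S2,S5} by δ(·,0) → {S2} and {S5}.
No further refinement is possible. Final partition (10 blocks): {S1,S8} | {S6,S10} | {S7} | {S2} | {S0} | {S3} | {S4} | {S11} | {S9} | {S5}.
The equivalence class containing S2 is {S2}, of size 1.

1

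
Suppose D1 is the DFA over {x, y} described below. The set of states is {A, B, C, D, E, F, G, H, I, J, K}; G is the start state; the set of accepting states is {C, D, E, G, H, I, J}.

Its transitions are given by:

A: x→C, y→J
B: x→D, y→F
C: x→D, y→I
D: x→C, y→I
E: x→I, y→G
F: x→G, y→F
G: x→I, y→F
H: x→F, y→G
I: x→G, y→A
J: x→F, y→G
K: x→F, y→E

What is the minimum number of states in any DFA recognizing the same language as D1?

First remove the unreachable states {B,E,H,K}; 7 states remain.
Start with accepting vs non-accepting: {C,D,G,I,J} | {A,F}.
On input x, block {C,D,G,I,J} splits into {C,D,G,I} and {J}.
On input y, block {C,D,G,I} splits into {C,D} and {G,I}.
Refine {A,F} on symbol x: members go to different blocks, giving {A} and {F}.
Refine {G,I} on symbol y: members go to different blocks, giving {G} and {I}.
No further refinement is possible. Final partition (6 blocks): {C,D} | {A} | {J} | {G} | {F} | {I}.

6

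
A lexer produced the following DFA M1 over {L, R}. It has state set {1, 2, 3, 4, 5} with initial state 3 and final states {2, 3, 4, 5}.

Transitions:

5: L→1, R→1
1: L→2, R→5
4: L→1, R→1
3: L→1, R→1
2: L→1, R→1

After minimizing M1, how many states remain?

2

Reachable states from the start: {1,2,3,5}. Unreachable: {4} — drop them.
Initial partition by acceptance: {2,3,5} | {1}.
No further refinement is possible. Final partition (2 blocks): {2,3,5} | {1}.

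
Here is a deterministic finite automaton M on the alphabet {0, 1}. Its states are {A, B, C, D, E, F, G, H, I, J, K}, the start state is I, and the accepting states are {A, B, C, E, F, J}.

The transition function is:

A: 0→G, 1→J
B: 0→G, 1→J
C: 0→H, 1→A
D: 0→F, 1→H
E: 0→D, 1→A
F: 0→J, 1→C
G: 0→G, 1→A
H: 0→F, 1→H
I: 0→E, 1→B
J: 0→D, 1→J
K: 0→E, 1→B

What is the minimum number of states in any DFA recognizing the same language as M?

States {K} cannot be reached from the start state, so discard them.
Start with accepting vs non-accepting: {A,B,C,E,F,J} | {D,G,H,I}.
Refine {A,B,C,E,F,J} on symbol 0: members go to different blocks, giving {A,B,C,E,J} and {F}.
On input 0, block {D,G,H,I} splits into {D,H} and {G} and {I}.
On input 0, block {A,B,C,E,J} splits into {C,E,J} and {A,B}.
On input 1, block {C,E,J} splits into {C,E} and {J}.
No further refinement is possible. Final partition (7 blocks): {C,E} | {D,H} | {F} | {G} | {I} | {A,B} | {J}.

7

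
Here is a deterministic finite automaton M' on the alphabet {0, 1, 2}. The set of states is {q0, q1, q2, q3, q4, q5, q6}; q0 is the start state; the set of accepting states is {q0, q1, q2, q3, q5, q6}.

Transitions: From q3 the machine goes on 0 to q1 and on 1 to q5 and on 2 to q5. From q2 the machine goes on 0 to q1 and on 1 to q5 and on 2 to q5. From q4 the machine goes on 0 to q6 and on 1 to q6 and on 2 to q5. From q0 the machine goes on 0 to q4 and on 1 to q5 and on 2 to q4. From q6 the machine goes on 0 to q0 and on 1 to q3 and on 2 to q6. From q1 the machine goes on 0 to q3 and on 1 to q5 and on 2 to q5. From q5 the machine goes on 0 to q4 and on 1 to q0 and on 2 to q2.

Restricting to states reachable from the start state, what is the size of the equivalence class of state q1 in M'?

3

Start with accepting vs non-accepting: {q0,q1,q2,q3,q5,q6} | {q4}.
Refine {q0,q1,q2,q3,q5,q6} on symbol 0: members go to different blocks, giving {q1,q2,q3,q6} and {q0,q5}.
Refine {q1,q2,q3,q6} on symbol 0: members go to different blocks, giving {q1,q2,q3} and {q6}.
Refine {q0,q5} on symbol 2: members go to different blocks, giving {q0} and {q5}.
Stable partition: {q1,q2,q3} | {q4} | {q0} | {q6} | {q5} — 5 equivalence classes.
State q1 belongs to the block {q1,q2,q3}, which has 3 states.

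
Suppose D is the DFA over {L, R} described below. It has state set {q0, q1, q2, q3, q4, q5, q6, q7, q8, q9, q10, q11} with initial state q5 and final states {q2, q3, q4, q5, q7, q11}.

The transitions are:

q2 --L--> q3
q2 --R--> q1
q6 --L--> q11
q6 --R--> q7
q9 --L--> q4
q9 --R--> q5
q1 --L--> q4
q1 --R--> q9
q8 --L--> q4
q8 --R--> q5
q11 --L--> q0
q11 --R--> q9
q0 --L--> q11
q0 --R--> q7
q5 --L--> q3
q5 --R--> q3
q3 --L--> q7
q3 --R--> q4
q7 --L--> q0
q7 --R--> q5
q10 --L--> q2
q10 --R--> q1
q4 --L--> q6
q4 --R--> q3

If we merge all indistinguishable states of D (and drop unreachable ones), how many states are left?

Reachable states from the start: {q0,q3,q4,q5,q6,q7,q9,q11}. Unreachable: {q1,q2,q8,q10} — drop them.
P0 = {q3,q4,q5,q7,q11} | {q0,q6,q9}.
Refine {q3,q4,q5,q7,q11} on symbol L: members go to different blocks, giving {q4,q7,q11} and {q3,q5}.
Split {q4,q7,q11} by δ(·,R) → {q4,q7} and {q11}.
On input L, block {q0,q6,q9} splits into {q0,q6} and {q9}.
On input L, block {q3,q5} splits into {q3} and {q5}.
On input R, block {q4,q7} splits into {q4} and {q7}.
Stable partition: {q4} | {q0,q6} | {q3} | {q11} | {q9} | {q5} | {q7} — 7 equivalence classes.

7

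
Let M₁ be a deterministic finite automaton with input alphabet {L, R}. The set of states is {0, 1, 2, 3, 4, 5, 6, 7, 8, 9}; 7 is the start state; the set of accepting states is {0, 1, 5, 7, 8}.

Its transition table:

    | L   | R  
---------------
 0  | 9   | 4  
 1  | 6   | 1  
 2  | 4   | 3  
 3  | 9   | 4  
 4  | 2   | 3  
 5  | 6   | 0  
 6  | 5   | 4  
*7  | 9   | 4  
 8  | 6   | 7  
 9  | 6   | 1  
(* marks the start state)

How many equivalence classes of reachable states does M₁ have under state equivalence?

States {8} cannot be reached from the start state, so discard them.
Initial partition by acceptance: {0,1,5,7} | {2,3,4,6,9}.
Refine {0,1,5,7} on symbol R: members go to different blocks, giving {0,7} and {1,5}.
Split {2,3,4,6,9} by δ(·,L) → {2,3,4,9} and {6}.
Refine {2,3,4,9} on symbol L: members go to different blocks, giving {2,3,4} and {9}.
Split {2,3,4} by δ(·,L) → {2,4} and {3}.
On input R, block {1,5} splits into {1} and {5}.
Stable partition: {0,7} | {2,4} | {1} | {6} | {9} | {3} | {5} — 7 equivalence classes.

7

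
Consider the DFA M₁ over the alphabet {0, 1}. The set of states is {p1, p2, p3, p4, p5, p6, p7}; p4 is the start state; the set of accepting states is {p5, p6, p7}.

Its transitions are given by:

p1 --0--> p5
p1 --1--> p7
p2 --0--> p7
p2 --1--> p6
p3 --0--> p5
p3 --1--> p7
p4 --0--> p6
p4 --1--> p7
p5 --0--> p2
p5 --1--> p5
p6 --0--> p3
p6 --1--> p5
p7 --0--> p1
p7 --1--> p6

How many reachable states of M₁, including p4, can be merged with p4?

All states are reachable from the start state.
Initial partition by acceptance: {p5,p6,p7} | {p1,p2,p3,p4}.
Stable partition: {p5,p6,p7} | {p1,p2,p3,p4} — 2 equivalence classes.
State p4 belongs to the block {p1,p2,p3,p4}, which has 4 states.

4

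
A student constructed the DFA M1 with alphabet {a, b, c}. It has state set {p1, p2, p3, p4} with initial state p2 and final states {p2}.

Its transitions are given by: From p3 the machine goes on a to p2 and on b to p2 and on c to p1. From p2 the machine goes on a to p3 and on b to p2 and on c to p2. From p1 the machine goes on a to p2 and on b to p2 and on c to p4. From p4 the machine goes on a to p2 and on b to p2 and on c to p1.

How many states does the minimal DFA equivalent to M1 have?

2

All states are reachable from the start state.
Initial partition by acceptance: {p2} | {p1,p3,p4}.
Stable partition: {p2} | {p1,p3,p4} — 2 equivalence classes.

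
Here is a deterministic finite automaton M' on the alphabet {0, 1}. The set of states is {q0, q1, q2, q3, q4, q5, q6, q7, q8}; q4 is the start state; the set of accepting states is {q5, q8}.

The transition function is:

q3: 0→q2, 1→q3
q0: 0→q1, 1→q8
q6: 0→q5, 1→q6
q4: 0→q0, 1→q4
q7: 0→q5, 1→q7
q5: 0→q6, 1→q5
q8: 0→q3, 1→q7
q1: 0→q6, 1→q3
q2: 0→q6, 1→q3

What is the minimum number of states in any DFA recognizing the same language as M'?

7

Every state is reachable, so we keep all 9.
Start with accepting vs non-accepting: {q5,q8} | {q0,q1,q2,q3,q4,q6,q7}.
Split {q5,q8} by δ(·,1) → {q5} and {q8}.
On input 0, block {q0,q1,q2,q3,q4,q6,q7} splits into {q0,q1,q2,q3,q4} and {q6,q7}.
Split {q0,q1,q2,q3,q4} by δ(·,0) → {q0,q3,q4} and {q1,q2}.
Split {q0,q3,q4} by δ(·,0) → {q0,q3} and {q4}.
Split {q0,q3} by δ(·,1) → {q0} and {q3}.
Stable partition: {q5} | {q0} | {q8} | {q6,q7} | {q1,q2} | {q4} | {q3} — 7 equivalence classes.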